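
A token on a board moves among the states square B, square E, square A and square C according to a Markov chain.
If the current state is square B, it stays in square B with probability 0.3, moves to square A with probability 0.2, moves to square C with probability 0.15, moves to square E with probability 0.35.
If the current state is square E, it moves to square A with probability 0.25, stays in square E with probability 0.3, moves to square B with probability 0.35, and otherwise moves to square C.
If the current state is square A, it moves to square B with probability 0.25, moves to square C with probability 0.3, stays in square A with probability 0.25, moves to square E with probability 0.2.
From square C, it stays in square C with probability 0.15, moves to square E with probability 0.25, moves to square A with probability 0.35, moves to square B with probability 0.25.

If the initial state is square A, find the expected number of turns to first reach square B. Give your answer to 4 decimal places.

Let t(s) be the expected number of turns to first reach square B from state s, with t(square B) = 0. Conditioning on the first turn:
t(square E) = 1 + 0.3·t(square E) + 0.25·t(square A) + 0.1·t(square C)
t(square A) = 1 + 0.2·t(square E) + 0.25·t(square A) + 0.3·t(square C)
t(square C) = 1 + 0.25·t(square E) + 0.35·t(square A) + 0.15·t(square C)
Solving: t(square E) = 3.2546, t(square A) = 3.6570, t(square C) = 3.6395.
Expected turns from square A to square B: 3.6570.

3.6570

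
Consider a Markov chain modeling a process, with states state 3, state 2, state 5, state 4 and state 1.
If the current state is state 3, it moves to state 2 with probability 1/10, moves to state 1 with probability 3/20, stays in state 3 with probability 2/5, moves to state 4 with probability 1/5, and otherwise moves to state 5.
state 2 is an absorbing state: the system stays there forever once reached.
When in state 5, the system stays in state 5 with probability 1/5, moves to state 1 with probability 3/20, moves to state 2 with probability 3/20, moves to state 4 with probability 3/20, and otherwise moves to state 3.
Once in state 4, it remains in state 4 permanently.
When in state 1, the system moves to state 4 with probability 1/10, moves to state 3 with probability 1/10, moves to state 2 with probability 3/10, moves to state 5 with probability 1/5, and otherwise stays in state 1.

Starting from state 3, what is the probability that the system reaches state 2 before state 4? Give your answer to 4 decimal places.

0.4522

Let h(s) be the probability of absorption at state 2 starting from transient state s. Then h(state 2) = 1 and h(state 4) = 0. By first-step analysis:
h(state 3) = 0.4·h(state 3) + 0.1·1 + 0.15·h(state 5) + 0.2·0 + 0.15·h(state 1)
h(state 5) = 0.35·h(state 3) + 0.15·1 + 0.2·h(state 5) + 0.15·0 + 0.15·h(state 1)
h(state 1) = 0.1·h(state 3) + 0.3·1 + 0.2·h(state 5) + 0.1·0 + 0.3·h(state 1)
Solving: h(state 3) = 0.4522, h(state 5) = 0.5049, h(state 1) = 0.6374.
Starting from state 3, the probability is 0.4522.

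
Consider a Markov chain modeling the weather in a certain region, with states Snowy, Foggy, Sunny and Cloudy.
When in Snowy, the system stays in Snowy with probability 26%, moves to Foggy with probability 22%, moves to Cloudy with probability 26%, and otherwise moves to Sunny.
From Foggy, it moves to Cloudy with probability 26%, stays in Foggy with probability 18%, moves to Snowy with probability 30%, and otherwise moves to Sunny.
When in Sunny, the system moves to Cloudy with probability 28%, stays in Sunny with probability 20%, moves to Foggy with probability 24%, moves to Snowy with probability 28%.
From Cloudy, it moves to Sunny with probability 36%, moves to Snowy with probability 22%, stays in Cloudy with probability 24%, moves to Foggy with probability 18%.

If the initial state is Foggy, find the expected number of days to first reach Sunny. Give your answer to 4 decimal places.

Let t(s) be the expected number of days to first reach Sunny from state s, with t(Sunny) = 0. Conditioning on the first day:
t(Snowy) = 1 + 0.26·t(Snowy) + 0.22·t(Foggy) + 0.26·t(Cloudy)
t(Foggy) = 1 + 0.3·t(Snowy) + 0.18·t(Foggy) + 0.26·t(Cloudy)
t(Cloudy) = 1 + 0.22·t(Snowy) + 0.18·t(Foggy) + 0.24·t(Cloudy)
Solving: t(Snowy) = 3.5027, t(Foggy) = 3.5027, t(Cloudy) = 3.1593.
Expected days from Foggy to Sunny: 3.5027.

3.5027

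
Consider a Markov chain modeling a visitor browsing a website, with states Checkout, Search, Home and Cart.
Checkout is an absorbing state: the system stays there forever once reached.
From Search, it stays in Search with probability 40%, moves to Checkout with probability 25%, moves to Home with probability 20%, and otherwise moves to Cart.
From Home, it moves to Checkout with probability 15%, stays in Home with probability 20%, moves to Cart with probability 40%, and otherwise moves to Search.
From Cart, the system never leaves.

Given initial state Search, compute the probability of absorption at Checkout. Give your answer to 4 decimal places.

0.5349

Let h(s) be the probability of absorption at Checkout starting from transient state s. Then h(Checkout) = 1 and h(Cart) = 0. By first-step analysis:
h(Search) = 0.25·1 + 0.4·h(Search) + 0.2·h(Home) + 0.15·0
h(Home) = 0.15·1 + 0.25·h(Search) + 0.2·h(Home) + 0.4·0
Solving: h(Search) = 0.5349, h(Home) = 0.3547.
Starting from Search, the probability is 0.5349.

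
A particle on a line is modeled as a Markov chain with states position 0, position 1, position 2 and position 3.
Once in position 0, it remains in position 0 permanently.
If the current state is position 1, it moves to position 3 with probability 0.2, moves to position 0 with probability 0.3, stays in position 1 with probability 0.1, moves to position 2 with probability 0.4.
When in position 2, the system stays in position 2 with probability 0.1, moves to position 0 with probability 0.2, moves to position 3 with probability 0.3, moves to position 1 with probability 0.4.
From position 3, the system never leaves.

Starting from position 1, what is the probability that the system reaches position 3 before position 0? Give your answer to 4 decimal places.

Let h(s) be the probability of absorption at position 3 starting from transient state s. Then h(position 3) = 1 and h(position 0) = 0. By first-step analysis:
h(position 1) = 0.3·0 + 0.1·h(position 1) + 0.4·h(position 2) + 0.2·1
h(position 2) = 0.2·0 + 0.4·h(position 1) + 0.1·h(position 2) + 0.3·1
Solving: h(position 1) = 0.4615, h(position 2) = 0.5385.
Starting from position 1, the probability is 0.4615.

0.4615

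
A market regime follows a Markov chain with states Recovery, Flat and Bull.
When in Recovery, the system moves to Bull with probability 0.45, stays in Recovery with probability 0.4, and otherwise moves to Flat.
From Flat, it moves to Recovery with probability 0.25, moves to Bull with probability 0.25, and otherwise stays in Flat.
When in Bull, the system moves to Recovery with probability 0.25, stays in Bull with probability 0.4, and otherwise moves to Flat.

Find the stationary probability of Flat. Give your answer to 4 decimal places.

Let the stationary distribution be π with π = πP and π_1 + π_2 + π_3 = 1.
π_1 = 0.4·π_1 + 0.25·π_2 + 0.25·π_3
π_2 = 0.15·π_1 + 0.5·π_2 + 0.35·π_3
Solving with the normalization constraint gives π = (0.2941, 0.3426, 0.3633).
So the stationary probability of Flat is 0.3426.

0.3426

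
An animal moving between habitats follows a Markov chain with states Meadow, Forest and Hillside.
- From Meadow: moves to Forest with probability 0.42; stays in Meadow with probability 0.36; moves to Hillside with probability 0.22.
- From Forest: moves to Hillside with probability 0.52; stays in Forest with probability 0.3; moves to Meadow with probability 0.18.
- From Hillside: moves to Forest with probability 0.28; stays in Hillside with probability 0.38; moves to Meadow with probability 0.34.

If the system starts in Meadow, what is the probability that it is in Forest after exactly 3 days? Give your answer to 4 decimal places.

0.3260

Propagate the distribution vector 3 days from Meadow.
After 0 days: (1.0000, 0.0000, 0.0000)
After 1 day: (0.3600, 0.4200, 0.2200)
After 2 days: (0.2800, 0.3388, 0.3812)
After 3 days: (0.2914, 0.3260, 0.3826)
P(in Forest after 3 days) = 0.3260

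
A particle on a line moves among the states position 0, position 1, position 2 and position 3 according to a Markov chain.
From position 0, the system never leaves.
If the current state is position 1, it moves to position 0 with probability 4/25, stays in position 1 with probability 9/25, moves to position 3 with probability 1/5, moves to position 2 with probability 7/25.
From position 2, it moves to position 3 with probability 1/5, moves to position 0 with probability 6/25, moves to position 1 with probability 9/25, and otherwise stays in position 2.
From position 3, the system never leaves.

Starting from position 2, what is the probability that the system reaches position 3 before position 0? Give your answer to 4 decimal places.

Let h(s) be the probability of absorption at position 3 starting from transient state s. Then h(position 3) = 1 and h(position 0) = 0. By first-step analysis:
h(position 1) = 0.16·0 + 0.36·h(position 1) + 0.28·h(position 2) + 0.2·1
h(position 2) = 0.24·0 + 0.36·h(position 1) + 0.2·h(position 2) + 0.2·1
Solving: h(position 1) = 0.5253, h(position 2) = 0.4864.
Starting from position 2, the probability is 0.4864.

0.4864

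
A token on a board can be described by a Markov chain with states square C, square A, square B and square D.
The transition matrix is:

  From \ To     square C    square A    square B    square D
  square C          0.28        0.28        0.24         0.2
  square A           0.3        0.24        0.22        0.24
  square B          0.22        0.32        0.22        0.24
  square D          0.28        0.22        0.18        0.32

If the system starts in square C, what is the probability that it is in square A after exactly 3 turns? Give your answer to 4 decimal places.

0.2634

Propagate the distribution vector 3 turns from square C.
After 0 turns: (1.0000, 0.0000, 0.0000, 0.0000)
After 1 turn: (0.2800, 0.2800, 0.2400, 0.2000)
After 2 turns: (0.2712, 0.2664, 0.2176, 0.2448)
After 3 turns: (0.2723, 0.2634, 0.2156, 0.2487)
P(in square A after 3 turns) = 0.2634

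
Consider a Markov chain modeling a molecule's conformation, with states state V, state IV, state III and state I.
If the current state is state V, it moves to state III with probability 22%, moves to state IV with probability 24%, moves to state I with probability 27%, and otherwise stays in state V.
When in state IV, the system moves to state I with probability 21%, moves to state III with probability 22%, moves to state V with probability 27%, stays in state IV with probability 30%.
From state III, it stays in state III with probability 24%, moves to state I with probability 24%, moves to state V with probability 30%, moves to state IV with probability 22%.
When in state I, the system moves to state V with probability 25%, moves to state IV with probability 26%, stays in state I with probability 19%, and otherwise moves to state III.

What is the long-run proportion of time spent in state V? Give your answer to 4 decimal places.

0.2727

Let the stationary distribution be π with π = πP and π_1 + π_2 + π_3 + π_4 = 1.
π_1 = 0.27·π_1 + 0.27·π_2 + 0.3·π_3 + 0.25·π_4
π_2 = 0.24·π_1 + 0.3·π_2 + 0.22·π_3 + 0.26·π_4
π_3 = 0.22·π_1 + 0.22·π_2 + 0.24·π_3 + 0.3·π_4
Solving with the normalization constraint gives π = (0.2727, 0.2550, 0.2432, 0.2291).
So the stationary probability of state V is 0.2727.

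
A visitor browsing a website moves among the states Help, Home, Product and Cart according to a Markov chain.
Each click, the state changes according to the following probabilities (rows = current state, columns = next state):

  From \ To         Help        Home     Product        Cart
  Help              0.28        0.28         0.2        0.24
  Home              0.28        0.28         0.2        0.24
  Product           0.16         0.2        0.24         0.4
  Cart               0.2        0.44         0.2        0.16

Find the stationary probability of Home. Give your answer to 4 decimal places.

Let the stationary distribution be π with π = πP and π_1 + π_2 + π_3 + π_4 = 1.
π_1 = 0.28·π_1 + 0.28·π_2 + 0.16·π_3 + 0.2·π_4
π_2 = 0.28·π_1 + 0.28·π_2 + 0.2·π_3 + 0.44·π_4
π_3 = 0.2·π_1 + 0.2·π_2 + 0.24·π_3 + 0.2·π_4
Solving with the normalization constraint gives π = (0.2348, 0.3038, 0.2083, 0.2531).
So the stationary probability of Home is 0.3038.

0.3038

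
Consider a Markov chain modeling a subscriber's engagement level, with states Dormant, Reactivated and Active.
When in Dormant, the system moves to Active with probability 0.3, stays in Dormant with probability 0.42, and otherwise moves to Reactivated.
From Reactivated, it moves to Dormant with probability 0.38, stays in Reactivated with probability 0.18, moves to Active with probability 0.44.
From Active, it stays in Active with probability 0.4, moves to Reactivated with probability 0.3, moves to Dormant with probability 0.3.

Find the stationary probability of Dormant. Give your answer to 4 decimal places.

Let the stationary distribution be π with π = πP and π_1 + π_2 + π_3 = 1.
π_1 = 0.42·π_1 + 0.38·π_2 + 0.3·π_3
π_2 = 0.28·π_1 + 0.18·π_2 + 0.3·π_3
Solving with the normalization constraint gives π = (0.3647, 0.2613, 0.3740).
So the stationary probability of Dormant is 0.3647.

0.3647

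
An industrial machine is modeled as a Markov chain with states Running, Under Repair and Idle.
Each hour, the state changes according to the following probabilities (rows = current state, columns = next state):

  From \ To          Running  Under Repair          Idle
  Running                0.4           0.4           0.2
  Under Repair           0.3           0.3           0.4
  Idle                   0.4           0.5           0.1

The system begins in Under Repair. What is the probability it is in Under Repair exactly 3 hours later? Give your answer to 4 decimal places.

Propagate the distribution vector 3 hours from Under Repair.
After 0 hours: (0.0000, 1.0000, 0.0000)
After 1 hour: (0.3000, 0.3000, 0.4000)
After 2 hours: (0.3700, 0.4100, 0.2200)
After 3 hours: (0.3590, 0.3810, 0.2600)
P(in Under Repair after 3 hours) = 0.3810

0.3810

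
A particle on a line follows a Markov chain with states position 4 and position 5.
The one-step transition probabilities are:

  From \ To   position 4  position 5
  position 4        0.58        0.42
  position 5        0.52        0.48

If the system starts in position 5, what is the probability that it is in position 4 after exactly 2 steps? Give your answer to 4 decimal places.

Sum over the intermediate state after 1 step:
P = P(position 5→position 4)·P(position 4→position 4) + P(position 5→position 5)·P(position 5→position 4)
  = 0.52×0.58 + 0.48×0.52
  = 0.3016 + 0.2496 = 0.5512

0.5512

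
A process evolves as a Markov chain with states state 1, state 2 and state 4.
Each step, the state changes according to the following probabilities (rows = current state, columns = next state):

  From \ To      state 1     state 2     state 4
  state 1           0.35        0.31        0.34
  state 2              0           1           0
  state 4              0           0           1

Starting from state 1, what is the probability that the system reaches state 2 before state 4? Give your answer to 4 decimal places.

Let h(s) be the probability of absorption at state 2 starting from transient state s. Then h(state 2) = 1 and h(state 4) = 0. By first-step analysis:
h(state 1) = 0.35·h(state 1) + 0.31·1 + 0.34·0
Solving: h(state 1) = 0.4769.
Starting from state 1, the probability is 0.4769.

0.4769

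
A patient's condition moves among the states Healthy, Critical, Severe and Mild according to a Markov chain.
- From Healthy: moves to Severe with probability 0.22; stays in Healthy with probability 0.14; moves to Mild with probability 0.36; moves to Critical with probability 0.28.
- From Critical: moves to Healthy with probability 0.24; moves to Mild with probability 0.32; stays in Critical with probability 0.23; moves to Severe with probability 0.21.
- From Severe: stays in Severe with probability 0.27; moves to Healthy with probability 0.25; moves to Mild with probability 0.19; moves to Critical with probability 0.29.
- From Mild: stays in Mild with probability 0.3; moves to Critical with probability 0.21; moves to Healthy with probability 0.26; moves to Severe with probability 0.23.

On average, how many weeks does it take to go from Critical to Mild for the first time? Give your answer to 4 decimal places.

3.3393

Let t(s) be the expected number of weeks to first reach Mild from state s, with t(Mild) = 0. Conditioning on the first week:
t(Healthy) = 1 + 0.14·t(Healthy) + 0.28·t(Critical) + 0.22·t(Severe)
t(Critical) = 1 + 0.24·t(Healthy) + 0.23·t(Critical) + 0.21·t(Severe)
t(Severe) = 1 + 0.25·t(Healthy) + 0.29·t(Critical) + 0.27·t(Severe)
Solving: t(Healthy) = 3.2221, t(Critical) = 3.3393, t(Severe) = 3.7999.
Expected weeks from Critical to Mild: 3.3393.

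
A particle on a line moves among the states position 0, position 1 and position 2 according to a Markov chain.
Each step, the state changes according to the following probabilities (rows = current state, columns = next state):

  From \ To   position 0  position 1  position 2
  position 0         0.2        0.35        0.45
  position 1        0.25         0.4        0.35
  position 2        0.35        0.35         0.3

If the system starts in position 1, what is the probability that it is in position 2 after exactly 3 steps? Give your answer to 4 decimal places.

0.3594

Propagate the distribution vector 3 steps from position 1.
After 0 steps: (0.0000, 1.0000, 0.0000)
After 1 step: (0.2500, 0.4000, 0.3500)
After 2 steps: (0.2725, 0.3700, 0.3575)
After 3 steps: (0.2721, 0.3685, 0.3594)
P(in position 2 after 3 steps) = 0.3594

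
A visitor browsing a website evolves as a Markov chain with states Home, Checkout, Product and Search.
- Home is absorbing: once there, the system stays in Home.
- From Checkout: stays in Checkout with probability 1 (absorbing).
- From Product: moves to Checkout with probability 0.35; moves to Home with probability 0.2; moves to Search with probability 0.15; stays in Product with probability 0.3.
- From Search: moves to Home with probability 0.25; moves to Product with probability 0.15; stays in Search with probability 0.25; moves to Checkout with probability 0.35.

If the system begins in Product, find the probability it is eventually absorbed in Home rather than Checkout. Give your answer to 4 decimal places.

Let h(s) be the probability of absorption at Home starting from transient state s. Then h(Home) = 1 and h(Checkout) = 0. By first-step analysis:
h(Product) = 0.2·1 + 0.35·0 + 0.3·h(Product) + 0.15·h(Search)
h(Search) = 0.25·1 + 0.35·0 + 0.15·h(Product) + 0.25·h(Search)
Solving: h(Product) = 0.3731, h(Search) = 0.4080.
Starting from Product, the probability is 0.3731.

0.3731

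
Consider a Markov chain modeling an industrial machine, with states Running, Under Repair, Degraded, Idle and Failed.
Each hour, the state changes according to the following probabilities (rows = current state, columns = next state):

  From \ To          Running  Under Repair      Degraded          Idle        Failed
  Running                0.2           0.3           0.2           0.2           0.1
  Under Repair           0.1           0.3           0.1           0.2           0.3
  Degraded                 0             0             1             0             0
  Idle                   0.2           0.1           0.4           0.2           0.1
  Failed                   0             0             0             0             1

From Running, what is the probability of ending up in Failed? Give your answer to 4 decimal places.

Let h(s) be the probability of absorption at Failed starting from transient state s. Then h(Failed) = 1 and h(Degraded) = 0. By first-step analysis:
h(Running) = 0.2·h(Running) + 0.3·h(Under Repair) + 0.2·0 + 0.2·h(Idle) + 0.1·1
h(Under Repair) = 0.1·h(Running) + 0.3·h(Under Repair) + 0.1·0 + 0.2·h(Idle) + 0.3·1
h(Idle) = 0.2·h(Running) + 0.1·h(Under Repair) + 0.4·0 + 0.2·h(Idle) + 0.1·1
Solving: h(Running) = 0.4153, h(Under Repair) = 0.5738, h(Idle) = 0.3005.
Starting from Running, the probability is 0.4153.

0.4153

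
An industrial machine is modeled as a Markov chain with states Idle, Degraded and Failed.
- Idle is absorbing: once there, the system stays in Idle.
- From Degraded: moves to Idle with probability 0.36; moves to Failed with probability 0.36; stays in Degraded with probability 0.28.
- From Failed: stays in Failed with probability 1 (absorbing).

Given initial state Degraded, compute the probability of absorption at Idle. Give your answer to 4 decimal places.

0.5000

Let h(s) be the probability of absorption at Idle starting from transient state s. Then h(Idle) = 1 and h(Failed) = 0. By first-step analysis:
h(Degraded) = 0.36·1 + 0.28·h(Degraded) + 0.36·0
Solving: h(Degraded) = 0.5000.
Starting from Degraded, the probability is 0.5000.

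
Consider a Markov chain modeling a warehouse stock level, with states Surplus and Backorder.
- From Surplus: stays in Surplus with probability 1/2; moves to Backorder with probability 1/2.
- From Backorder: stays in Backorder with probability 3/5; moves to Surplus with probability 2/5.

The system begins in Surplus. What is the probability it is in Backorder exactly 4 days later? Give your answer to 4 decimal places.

0.5555

Propagate the distribution vector 4 days from Surplus.
After 0 days: (1.0000, 0.0000)
After 1 day: (0.5000, 0.5000)
After 2 days: (0.4500, 0.5500)
After 3 days: (0.4450, 0.5550)
After 4 days: (0.4445, 0.5555)
P(in Backorder after 4 days) = 0.5555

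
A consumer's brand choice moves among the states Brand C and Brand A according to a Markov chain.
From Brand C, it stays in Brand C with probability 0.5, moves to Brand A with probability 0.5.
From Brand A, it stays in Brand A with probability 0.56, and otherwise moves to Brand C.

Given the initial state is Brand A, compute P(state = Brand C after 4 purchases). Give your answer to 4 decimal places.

Propagate the distribution vector 4 purchases from Brand A.
After 0 purchases: (0.0000, 1.0000)
After 1 purchase: (0.4400, 0.5600)
After 2 purchases: (0.4664, 0.5336)
After 3 purchases: (0.4680, 0.5320)
After 4 purchases: (0.4681, 0.5319)
P(in Brand C after 4 purchases) = 0.4681

0.4681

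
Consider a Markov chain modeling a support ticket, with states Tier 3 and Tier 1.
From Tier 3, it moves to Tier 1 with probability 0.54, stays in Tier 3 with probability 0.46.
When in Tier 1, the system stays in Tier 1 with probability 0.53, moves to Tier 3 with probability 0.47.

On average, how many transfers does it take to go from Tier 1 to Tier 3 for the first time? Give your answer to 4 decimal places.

Let t(s) be the expected number of transfers to first reach Tier 3 from state s, with t(Tier 3) = 0. Conditioning on the first transfer:
t(Tier 1) = 1 + 0.53·t(Tier 1)
Solving: t(Tier 1) = 2.1277.
Expected transfers from Tier 1 to Tier 3: 2.1277.

2.1277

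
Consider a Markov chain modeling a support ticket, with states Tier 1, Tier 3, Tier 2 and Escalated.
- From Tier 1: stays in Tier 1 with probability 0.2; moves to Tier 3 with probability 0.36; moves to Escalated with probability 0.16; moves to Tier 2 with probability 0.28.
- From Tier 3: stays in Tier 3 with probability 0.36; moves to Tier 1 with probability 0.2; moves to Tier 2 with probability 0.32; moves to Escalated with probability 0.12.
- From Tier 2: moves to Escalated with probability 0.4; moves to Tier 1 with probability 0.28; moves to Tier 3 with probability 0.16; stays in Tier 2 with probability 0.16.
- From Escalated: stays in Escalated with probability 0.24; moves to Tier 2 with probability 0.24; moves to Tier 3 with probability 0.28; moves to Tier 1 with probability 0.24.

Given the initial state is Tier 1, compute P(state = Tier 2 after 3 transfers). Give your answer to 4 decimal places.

0.2521

Propagate the distribution vector 3 transfers from Tier 1.
After 0 transfers: (1.0000, 0.0000, 0.0000, 0.0000)
After 1 transfer: (0.2000, 0.3600, 0.2800, 0.1600)
After 2 transfers: (0.2288, 0.2912, 0.2544, 0.2256)
After 3 transfers: (0.2294, 0.2911, 0.2521, 0.2275)
P(in Tier 2 after 3 transfers) = 0.2521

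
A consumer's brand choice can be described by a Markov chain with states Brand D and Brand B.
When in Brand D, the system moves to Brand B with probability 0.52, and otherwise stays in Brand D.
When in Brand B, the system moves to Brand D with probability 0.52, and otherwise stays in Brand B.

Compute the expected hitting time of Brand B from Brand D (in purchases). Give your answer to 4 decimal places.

1.9231

Let t(s) be the expected number of purchases to first reach Brand B from state s, with t(Brand B) = 0. Conditioning on the first purchase:
t(Brand D) = 1 + 0.48·t(Brand D)
Solving: t(Brand D) = 1.9231.
Expected purchases from Brand D to Brand B: 1.9231.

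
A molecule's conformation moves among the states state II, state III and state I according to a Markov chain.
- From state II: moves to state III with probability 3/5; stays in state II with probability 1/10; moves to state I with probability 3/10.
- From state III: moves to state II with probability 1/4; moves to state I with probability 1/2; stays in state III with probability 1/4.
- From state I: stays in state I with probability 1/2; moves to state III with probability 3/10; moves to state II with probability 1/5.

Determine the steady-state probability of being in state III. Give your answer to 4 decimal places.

0.3421

Let the stationary distribution be π with π = πP and π_1 + π_2 + π_3 = 1.
π_1 = 0.1·π_1 + 0.25·π_2 + 0.2·π_3
π_2 = 0.6·π_1 + 0.25·π_2 + 0.3·π_3
Solving with the normalization constraint gives π = (0.1974, 0.3421, 0.4605).
So the stationary probability of state III is 0.3421.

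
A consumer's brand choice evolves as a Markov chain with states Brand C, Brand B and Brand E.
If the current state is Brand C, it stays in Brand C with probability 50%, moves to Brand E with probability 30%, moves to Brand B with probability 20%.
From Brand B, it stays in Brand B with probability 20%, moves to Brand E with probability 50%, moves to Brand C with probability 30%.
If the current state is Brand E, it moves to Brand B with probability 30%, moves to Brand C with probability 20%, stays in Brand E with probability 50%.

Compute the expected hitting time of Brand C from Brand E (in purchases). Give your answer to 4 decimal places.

Let t(s) be the expected number of purchases to first reach Brand C from state s, with t(Brand C) = 0. Conditioning on the first purchase:
t(Brand B) = 1 + 0.2·t(Brand B) + 0.5·t(Brand E)
t(Brand E) = 1 + 0.3·t(Brand B) + 0.5·t(Brand E)
Solving: t(Brand B) = 4.0000, t(Brand E) = 4.4000.
Expected purchases from Brand E to Brand C: 4.4000.

4.4000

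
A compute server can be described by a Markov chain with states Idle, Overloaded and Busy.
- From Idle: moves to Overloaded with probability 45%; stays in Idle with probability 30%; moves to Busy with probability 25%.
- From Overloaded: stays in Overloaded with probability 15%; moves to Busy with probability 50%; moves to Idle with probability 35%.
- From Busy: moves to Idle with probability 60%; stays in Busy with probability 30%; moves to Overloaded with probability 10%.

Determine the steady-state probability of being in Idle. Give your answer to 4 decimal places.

Let the stationary distribution be π with π = πP and π_1 + π_2 + π_3 = 1.
π_1 = 0.3·π_1 + 0.35·π_2 + 0.6·π_3
π_2 = 0.45·π_1 + 0.15·π_2 + 0.1·π_3
Solving with the normalization constraint gives π = (0.4121, 0.2571, 0.3308).
So the stationary probability of Idle is 0.4121.

0.4121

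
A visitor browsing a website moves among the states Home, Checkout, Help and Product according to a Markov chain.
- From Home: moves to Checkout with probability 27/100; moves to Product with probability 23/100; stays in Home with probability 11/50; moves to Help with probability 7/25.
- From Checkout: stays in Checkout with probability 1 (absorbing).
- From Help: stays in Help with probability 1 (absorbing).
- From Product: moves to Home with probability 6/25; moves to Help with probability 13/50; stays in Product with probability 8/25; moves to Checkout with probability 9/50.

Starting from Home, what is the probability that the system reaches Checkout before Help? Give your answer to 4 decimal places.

Let h(s) be the probability of absorption at Checkout starting from transient state s. Then h(Checkout) = 1 and h(Help) = 0. By first-step analysis:
h(Home) = 0.22·h(Home) + 0.27·1 + 0.28·0 + 0.23·h(Product)
h(Product) = 0.24·h(Home) + 0.18·1 + 0.26·0 + 0.32·h(Product)
Solving: h(Home) = 0.4735, h(Product) = 0.4318.
Starting from Home, the probability is 0.4735.

0.4735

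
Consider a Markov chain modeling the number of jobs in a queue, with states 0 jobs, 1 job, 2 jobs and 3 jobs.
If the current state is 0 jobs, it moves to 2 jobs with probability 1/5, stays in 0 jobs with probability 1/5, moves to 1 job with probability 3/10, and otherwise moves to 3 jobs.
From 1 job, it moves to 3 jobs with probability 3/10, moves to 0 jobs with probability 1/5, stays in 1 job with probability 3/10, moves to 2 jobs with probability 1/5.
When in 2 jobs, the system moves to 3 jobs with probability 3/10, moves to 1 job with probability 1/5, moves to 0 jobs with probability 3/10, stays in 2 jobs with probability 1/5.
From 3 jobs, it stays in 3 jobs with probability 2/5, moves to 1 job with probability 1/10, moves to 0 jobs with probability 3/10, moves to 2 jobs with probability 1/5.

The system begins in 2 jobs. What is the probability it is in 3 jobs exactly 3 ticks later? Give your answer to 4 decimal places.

Propagate the distribution vector 3 ticks from 2 jobs.
After 0 ticks: (0.0000, 0.0000, 1.0000, 0.0000)
After 1 tick: (0.3000, 0.2000, 0.2000, 0.3000)
After 2 ticks: (0.2500, 0.2200, 0.2000, 0.3300)
After 3 ticks: (0.2530, 0.2140, 0.2000, 0.3330)
P(in 3 jobs after 3 ticks) = 0.3330

0.3330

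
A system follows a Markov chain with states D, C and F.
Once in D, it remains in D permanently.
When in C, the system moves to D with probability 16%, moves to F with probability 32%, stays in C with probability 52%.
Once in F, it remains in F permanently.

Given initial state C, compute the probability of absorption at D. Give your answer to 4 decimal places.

0.3333

Let h(s) be the probability of absorption at D starting from transient state s. Then h(D) = 1 and h(F) = 0. By first-step analysis:
h(C) = 0.16·1 + 0.52·h(C) + 0.32·0
Solving: h(C) = 0.3333.
Starting from C, the probability is 0.3333.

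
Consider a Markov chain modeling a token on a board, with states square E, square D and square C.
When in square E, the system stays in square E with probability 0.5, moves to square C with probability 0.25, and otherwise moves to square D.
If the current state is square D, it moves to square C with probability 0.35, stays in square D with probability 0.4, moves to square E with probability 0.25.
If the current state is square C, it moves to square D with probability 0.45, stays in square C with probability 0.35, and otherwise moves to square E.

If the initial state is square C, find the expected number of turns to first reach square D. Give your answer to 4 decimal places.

2.5455

Let t(s) be the expected number of turns to first reach square D from state s, with t(square D) = 0. Conditioning on the first turn:
t(square E) = 1 + 0.5·t(square E) + 0.25·t(square C)
t(square C) = 1 + 0.2·t(square E) + 0.35·t(square C)
Solving: t(square E) = 3.2727, t(square C) = 2.5455.
Expected turns from square C to square D: 2.5455.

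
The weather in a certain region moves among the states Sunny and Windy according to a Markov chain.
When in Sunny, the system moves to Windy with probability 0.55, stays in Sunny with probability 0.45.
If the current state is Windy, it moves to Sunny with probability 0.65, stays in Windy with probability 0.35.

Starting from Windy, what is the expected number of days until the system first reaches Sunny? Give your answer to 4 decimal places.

1.5385

Let t(s) be the expected number of days to first reach Sunny from state s, with t(Sunny) = 0. Conditioning on the first day:
t(Windy) = 1 + 0.35·t(Windy)
Solving: t(Windy) = 1.5385.
Expected days from Windy to Sunny: 1.5385.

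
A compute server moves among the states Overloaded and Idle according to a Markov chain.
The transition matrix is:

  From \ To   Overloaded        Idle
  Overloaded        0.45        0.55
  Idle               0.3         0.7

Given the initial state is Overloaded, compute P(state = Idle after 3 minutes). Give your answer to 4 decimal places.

0.6449

Propagate the distribution vector 3 minutes from Overloaded.
After 0 minutes: (1.0000, 0.0000)
After 1 minute: (0.4500, 0.5500)
After 2 minutes: (0.3675, 0.6325)
After 3 minutes: (0.3551, 0.6449)
P(in Idle after 3 minutes) = 0.6449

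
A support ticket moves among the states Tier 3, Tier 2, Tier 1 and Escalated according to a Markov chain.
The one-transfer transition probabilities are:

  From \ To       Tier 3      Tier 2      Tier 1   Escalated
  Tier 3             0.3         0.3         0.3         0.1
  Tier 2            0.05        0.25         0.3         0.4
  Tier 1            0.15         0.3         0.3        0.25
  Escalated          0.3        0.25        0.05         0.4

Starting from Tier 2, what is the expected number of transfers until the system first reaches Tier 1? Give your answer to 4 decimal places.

4.6809

Let t(s) be the expected number of transfers to first reach Tier 1 from state s, with t(Tier 1) = 0. Conditioning on the first transfer:
t(Tier 3) = 1 + 0.3·t(Tier 3) + 0.3·t(Tier 2) + 0.1·t(Escalated)
t(Tier 2) = 1 + 0.05·t(Tier 3) + 0.25·t(Tier 2) + 0.4·t(Escalated)
t(Escalated) = 1 + 0.3·t(Tier 3) + 0.25·t(Tier 2) + 0.4·t(Escalated)
Solving: t(Tier 3) = 4.2553, t(Tier 2) = 4.6809, t(Escalated) = 5.7447.
Expected transfers from Tier 2 to Tier 1: 4.6809.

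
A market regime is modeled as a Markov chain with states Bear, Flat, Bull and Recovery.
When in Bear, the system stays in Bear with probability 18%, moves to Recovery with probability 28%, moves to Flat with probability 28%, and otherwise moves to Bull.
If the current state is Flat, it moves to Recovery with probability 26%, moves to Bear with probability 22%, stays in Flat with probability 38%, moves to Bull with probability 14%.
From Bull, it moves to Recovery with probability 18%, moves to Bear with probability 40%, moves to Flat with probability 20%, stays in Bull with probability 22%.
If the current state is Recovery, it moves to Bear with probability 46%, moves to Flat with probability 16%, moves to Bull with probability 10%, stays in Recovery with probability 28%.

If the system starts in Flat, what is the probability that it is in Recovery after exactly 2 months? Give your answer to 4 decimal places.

0.2584

Propagate the distribution vector 2 months from Flat.
After 0 months: (0.0000, 1.0000, 0.0000, 0.0000)
After 1 month: (0.2200, 0.3800, 0.1400, 0.2600)
After 2 months: (0.2988, 0.2756, 0.1672, 0.2584)
P(in Recovery after 2 months) = 0.2584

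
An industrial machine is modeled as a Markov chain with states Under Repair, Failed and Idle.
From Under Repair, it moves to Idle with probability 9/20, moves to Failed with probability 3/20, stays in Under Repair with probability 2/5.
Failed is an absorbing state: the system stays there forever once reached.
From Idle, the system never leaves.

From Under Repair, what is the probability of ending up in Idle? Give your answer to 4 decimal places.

Let h(s) be the probability of absorption at Idle starting from transient state s. Then h(Idle) = 1 and h(Failed) = 0. By first-step analysis:
h(Under Repair) = 0.4·h(Under Repair) + 0.15·0 + 0.45·1
Solving: h(Under Repair) = 0.7500.
Starting from Under Repair, the probability is 0.7500.

0.7500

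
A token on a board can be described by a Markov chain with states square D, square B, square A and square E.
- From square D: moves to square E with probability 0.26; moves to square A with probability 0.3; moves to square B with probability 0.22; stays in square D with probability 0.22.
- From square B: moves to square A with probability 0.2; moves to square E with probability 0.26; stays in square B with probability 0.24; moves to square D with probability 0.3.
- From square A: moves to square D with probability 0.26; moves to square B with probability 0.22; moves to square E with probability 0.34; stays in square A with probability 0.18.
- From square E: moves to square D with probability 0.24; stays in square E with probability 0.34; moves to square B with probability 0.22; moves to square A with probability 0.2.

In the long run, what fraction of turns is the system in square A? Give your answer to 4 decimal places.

0.2209

Let the stationary distribution be π with π = πP and π_1 + π_2 + π_3 + π_4 = 1.
π_1 = 0.22·π_1 + 0.3·π_2 + 0.26·π_3 + 0.24·π_4
π_2 = 0.22·π_1 + 0.24·π_2 + 0.22·π_3 + 0.22·π_4
π_3 = 0.3·π_1 + 0.2·π_2 + 0.18·π_3 + 0.2·π_4
Solving with the normalization constraint gives π = (0.2528, 0.2245, 0.2209, 0.3018).
So the stationary probability of square A is 0.2209.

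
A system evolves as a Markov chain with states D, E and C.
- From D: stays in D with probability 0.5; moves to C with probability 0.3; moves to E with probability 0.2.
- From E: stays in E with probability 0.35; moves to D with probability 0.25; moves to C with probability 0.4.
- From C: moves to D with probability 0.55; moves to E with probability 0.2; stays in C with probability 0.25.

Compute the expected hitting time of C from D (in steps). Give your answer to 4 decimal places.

Let t(s) be the expected number of steps to first reach C from state s, with t(C) = 0. Conditioning on the first step:
t(D) = 1 + 0.5·t(D) + 0.2·t(E)
t(E) = 1 + 0.25·t(D) + 0.35·t(E)
Solving: t(D) = 3.0909, t(E) = 2.7273.
Expected steps from D to C: 3.0909.

3.0909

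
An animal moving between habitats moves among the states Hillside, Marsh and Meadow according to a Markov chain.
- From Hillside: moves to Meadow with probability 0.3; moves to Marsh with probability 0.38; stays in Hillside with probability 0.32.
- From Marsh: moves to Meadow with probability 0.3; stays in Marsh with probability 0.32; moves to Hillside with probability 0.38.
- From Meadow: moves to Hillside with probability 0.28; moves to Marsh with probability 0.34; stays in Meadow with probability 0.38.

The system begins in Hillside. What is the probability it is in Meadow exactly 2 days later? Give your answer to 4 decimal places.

Sum over the intermediate state after 1 day:
P = P(Hillside→Hillside)·P(Hillside→Meadow) + P(Hillside→Marsh)·P(Marsh→Meadow) + P(Hillside→Meadow)·P(Meadow→Meadow)
  = 0.32×0.3 + 0.38×0.3 + 0.3×0.38
  = 0.0960 + 0.1140 + 0.1140 = 0.3240

0.3240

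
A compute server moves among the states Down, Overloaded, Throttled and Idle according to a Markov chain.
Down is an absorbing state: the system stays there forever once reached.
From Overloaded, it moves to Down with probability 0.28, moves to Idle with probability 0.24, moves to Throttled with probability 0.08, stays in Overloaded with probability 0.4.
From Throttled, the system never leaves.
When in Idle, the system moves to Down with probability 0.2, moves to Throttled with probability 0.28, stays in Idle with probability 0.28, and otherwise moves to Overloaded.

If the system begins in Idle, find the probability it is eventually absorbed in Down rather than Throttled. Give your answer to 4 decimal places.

Let h(s) be the probability of absorption at Down starting from transient state s. Then h(Down) = 1 and h(Throttled) = 0. By first-step analysis:
h(Overloaded) = 0.28·1 + 0.4·h(Overloaded) + 0.08·0 + 0.24·h(Idle)
h(Idle) = 0.2·1 + 0.24·h(Overloaded) + 0.28·0 + 0.28·h(Idle)
Solving: h(Overloaded) = 0.6667, h(Idle) = 0.5000.
Starting from Idle, the probability is 0.5000.

0.5000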